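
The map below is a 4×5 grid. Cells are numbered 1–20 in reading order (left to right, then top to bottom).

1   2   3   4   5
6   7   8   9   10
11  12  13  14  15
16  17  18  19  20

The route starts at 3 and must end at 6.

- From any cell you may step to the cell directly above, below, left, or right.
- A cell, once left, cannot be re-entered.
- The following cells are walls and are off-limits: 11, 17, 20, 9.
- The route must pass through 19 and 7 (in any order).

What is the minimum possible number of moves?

Any route passes through 19 and 7 in some order between 3 and 6. Summing Manhattan distances along each leg and taking the cheapest ordering (3 → 19 → 7 → 6) gives a lower bound of 4 + 4 + 1 = 9 moves.
The shortest route satisfying every rule uses 11 moves: 3 → 4 → 5 → 10 → 15 → 14 → 19 → 18 → 13 → 8 → 7 → 6.
The bound of 9 isn't tight here; checking systematically, no route of length 9 through 10 satisfies every constraint, so 11 is the minimum.

11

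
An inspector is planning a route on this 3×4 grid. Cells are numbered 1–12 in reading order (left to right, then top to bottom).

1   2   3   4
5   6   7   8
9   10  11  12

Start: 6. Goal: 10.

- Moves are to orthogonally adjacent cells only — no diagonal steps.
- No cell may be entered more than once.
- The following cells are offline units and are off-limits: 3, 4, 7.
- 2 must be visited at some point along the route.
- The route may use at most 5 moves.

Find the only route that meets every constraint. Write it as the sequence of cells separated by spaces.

6 2 1 5 9 10

The 5-move cap with required stops at 2 leaves no slack for detours.
Route from 6: up to 2, left to 1, 2× down (reaching 9), right to 10 — 5 moves in all.
Check: all required cells visited; 5 ≤ 5 moves.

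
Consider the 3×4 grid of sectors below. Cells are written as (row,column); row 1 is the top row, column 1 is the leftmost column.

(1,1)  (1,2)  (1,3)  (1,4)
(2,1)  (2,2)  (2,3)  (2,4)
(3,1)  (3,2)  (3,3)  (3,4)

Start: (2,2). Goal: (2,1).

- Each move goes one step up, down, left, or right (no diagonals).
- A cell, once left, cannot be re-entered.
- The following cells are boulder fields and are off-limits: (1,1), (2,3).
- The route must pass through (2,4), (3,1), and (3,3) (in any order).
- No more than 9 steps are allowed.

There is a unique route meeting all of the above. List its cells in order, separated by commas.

(2,2), (1,2), (1,3), (1,4), (2,4), (3,4), (3,3), (3,2), (3,1), (2,1)

Any route must reach (2,4), (3,1), and (3,3) and still end at (2,1) within 9 moves, so the order of the required stops is forced.
Route from (2,2): up to (1,2), 2× right (reaching (1,4)), 2× down (reaching (3,4)), 3× left (reaching (3,1)), up to (2,1) — 9 moves in all.
Check: all required cells visited; 9 ≤ 9 moves.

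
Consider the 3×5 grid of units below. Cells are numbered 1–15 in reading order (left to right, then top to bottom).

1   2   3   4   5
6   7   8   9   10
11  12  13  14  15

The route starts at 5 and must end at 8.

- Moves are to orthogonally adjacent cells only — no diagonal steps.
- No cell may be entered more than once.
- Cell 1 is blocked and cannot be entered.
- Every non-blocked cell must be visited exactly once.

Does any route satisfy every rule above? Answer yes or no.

yes

One route that works: 5 → 10 → 15 → 14 → 9 → 4 → 3 → 2 → 7 → 6 → 11 → 12 → 13 → 8.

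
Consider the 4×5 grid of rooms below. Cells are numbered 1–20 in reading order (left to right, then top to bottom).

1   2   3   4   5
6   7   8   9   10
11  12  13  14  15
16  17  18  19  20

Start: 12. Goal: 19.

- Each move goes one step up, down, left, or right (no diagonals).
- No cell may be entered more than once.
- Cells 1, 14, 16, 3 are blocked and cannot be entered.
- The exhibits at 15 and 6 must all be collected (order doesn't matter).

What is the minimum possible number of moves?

9

Any route passes through 15 and 6 in some order between 12 and 19. Summing Manhattan distances along each leg and taking the cheapest ordering (12 → 6 → 15 → 19) gives a lower bound of 2 + 5 + 2 = 9 moves.
A route of 9 moves achieves this: 12 → 11 → 6 → 7 → 8 → 9 → 10 → 15 → 20 → 19.
Since 9 matches the lower bound, it is optimal.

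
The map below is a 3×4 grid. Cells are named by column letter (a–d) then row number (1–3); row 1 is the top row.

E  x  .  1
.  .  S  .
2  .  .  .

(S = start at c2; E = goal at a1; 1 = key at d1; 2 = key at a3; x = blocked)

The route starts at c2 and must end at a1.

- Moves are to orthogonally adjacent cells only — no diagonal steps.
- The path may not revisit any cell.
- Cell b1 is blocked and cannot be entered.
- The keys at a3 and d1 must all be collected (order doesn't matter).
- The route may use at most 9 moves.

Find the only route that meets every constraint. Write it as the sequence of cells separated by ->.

c2 -> c1 -> d1 -> d2 -> d3 -> c3 -> b3 -> a3 -> a2 -> a1

Any route must reach a3 and d1 and still end at a1 within 9 moves, so the order of the required stops is forced.
Route from c2: up 1 to c1, right 1 to d1, down 2 to d3, left 3 to a3, up 2 to a1 — 9 moves in all.
Check: all required cells visited; 9 ≤ 9 moves.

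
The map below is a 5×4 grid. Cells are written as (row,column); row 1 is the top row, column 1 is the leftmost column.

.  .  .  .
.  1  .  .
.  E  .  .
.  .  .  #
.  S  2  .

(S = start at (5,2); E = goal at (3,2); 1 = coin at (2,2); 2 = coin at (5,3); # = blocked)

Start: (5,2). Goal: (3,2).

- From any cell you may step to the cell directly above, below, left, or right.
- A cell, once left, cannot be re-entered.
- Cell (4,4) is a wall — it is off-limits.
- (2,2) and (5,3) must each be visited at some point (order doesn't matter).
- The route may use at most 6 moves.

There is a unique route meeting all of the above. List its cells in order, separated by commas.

Any route must reach (2,2) and (5,3) and still end at (3,2) within 6 moves, so the order of the required stops is forced.
Route from (5,2): right 1 to (5,3), up 3 to (2,3), left 1 to (2,2), down 1 to (3,2) — 6 moves in all.
Check: all required cells visited; 6 ≤ 6 moves.

(5,2), (5,3), (4,3), (3,3), (2,3), (2,2), (3,2)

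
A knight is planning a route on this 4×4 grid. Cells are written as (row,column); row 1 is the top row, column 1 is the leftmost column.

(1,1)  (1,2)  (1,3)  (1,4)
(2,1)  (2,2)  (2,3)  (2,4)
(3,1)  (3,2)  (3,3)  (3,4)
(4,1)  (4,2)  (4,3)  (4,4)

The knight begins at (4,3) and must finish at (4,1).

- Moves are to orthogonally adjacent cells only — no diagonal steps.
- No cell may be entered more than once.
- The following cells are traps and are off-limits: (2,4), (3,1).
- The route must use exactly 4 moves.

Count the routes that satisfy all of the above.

1

Need simple routes of exactly 4 moves from (4,3) to (4,1) (Manhattan distance 2, so 1 moves are spent on a detour and 1 undoing it).
Enumerating: (4,3) (3,3) (3,2) (4,2) (4,1).
That gives 1 route.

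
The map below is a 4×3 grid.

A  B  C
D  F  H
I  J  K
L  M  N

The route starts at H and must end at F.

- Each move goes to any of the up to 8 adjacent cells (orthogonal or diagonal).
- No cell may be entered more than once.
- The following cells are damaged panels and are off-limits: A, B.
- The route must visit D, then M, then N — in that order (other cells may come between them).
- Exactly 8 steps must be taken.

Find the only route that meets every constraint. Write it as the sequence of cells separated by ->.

The waypoints must appear in the order D, M, N, with no cell reused.
Route from H: down-left to J, up-left to D, 2× down (reaching L), 2× right (reaching N), up to K, up-left to F — 8 moves in all.
Check: order respected (D at step 2, M at step 5, N at step 6); 8 moves as required.

H -> J -> D -> I -> L -> M -> N -> K -> F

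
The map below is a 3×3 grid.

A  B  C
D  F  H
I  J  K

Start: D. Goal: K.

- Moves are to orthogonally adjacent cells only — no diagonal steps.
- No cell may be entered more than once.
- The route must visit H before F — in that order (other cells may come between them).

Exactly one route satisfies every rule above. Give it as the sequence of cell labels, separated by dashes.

The waypoints must appear in the order H, F, with no cell reused.
Route from D: up to A, 2× right (reaching C), down to H, left to F, down to J, right to K — 7 moves in all.
Check: order respected (H at step 4, F at step 5).

D - A - B - C - H - F - J - K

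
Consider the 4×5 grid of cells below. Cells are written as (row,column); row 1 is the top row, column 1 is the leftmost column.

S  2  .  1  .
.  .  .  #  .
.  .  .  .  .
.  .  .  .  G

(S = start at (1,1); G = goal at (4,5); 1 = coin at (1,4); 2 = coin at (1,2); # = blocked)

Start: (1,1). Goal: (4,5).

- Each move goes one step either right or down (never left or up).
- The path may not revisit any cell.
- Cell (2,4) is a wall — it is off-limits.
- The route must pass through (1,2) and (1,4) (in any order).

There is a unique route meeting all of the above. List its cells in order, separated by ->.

Moves only go right or down, so the column and row indices never decrease.
Route from (1,1): 4× right (reaching (1,5)), 3× down (reaching (4,5)) — 7 moves in all.
Check: all required cells visited.

(1,1) -> (1,2) -> (1,3) -> (1,4) -> (1,5) -> (2,5) -> (3,5) -> (4,5)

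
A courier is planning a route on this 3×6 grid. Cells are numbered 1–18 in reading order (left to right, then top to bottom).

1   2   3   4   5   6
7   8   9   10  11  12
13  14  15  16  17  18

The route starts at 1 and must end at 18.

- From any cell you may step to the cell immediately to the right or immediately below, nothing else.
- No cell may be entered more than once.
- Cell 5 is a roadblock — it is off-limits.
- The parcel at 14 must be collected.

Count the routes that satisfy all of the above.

3

A right/down-only route from 1 to 18 makes exactly 2 down-moves and 5 right-moves in some order.
With no other constraints that would be C(7,2) = 21 routes.
Split at 14 and multiply the segment counts (each segment already excludes blocked cells): 1→14: 3; 14→18: 1; product = 3.
That gives 3 routes.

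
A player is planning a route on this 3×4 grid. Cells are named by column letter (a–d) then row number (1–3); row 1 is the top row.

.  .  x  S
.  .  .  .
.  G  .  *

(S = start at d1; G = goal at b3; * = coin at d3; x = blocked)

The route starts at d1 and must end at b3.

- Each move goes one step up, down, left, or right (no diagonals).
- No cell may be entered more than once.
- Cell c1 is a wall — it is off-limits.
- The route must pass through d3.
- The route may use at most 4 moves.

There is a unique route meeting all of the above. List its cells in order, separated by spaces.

The 4-move cap with required stops at d3 leaves no slack for detours.
Route from d1: down 2 to d3, left 2 to b3 — 4 moves in all.
Check: all required cells visited; 4 ≤ 4 moves.

d1 d2 d3 c3 b3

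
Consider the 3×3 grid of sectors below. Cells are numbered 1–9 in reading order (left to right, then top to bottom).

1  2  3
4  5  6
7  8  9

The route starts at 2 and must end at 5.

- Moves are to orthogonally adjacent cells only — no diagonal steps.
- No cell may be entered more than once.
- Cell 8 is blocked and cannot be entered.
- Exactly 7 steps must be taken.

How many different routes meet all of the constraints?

Need simple routes of exactly 7 moves from 2 to 5 (Manhattan distance 1, so 3 moves are spent on a detour and 3 undoing it).
No route satisfies every constraint, so the count is 0.

0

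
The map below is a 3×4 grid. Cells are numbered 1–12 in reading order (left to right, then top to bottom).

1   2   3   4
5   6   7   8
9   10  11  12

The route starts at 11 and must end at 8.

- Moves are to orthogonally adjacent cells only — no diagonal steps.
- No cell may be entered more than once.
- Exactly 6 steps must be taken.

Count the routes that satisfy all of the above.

5

Need simple routes of exactly 6 moves from 11 to 8 (Manhattan distance 2, so 2 moves are spent on a detour and 2 undoing it).
Enumerating: 11 7 6 2 3 4 8 | 11 10 6 2 3 7 8 | 11 10 6 2 3 4 8 | 11 10 6 7 3 4 8 | 11 10 9 5 6 7 8.
That gives 5 routes.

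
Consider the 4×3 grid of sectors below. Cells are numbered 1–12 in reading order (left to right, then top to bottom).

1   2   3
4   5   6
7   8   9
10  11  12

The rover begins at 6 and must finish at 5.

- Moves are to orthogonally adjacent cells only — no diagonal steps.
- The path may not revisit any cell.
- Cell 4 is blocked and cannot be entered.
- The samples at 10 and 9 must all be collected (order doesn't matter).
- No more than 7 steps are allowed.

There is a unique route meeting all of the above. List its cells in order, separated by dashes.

Any route must reach 10 and 9 and still end at 5 within 7 moves, so the order of the required stops is forced.
Route from 6: down 2 to 12, left 2 to 10, up 1 to 7, right 1 to 8, up 1 to 5 — 7 moves in all.
Check: all required cells visited; 7 ≤ 7 moves.

6 - 9 - 12 - 11 - 10 - 7 - 8 - 5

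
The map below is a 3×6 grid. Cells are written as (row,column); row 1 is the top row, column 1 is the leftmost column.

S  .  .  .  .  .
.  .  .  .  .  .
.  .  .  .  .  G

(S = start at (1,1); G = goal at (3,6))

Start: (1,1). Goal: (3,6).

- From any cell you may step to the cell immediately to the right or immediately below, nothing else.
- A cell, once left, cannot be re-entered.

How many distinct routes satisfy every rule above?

21

A right/down-only route from (1,1) to (3,6) makes exactly 2 down-moves and 5 right-moves in some order.
With no other constraints that would be C(7,2) = 21 routes.
That gives 21 routes.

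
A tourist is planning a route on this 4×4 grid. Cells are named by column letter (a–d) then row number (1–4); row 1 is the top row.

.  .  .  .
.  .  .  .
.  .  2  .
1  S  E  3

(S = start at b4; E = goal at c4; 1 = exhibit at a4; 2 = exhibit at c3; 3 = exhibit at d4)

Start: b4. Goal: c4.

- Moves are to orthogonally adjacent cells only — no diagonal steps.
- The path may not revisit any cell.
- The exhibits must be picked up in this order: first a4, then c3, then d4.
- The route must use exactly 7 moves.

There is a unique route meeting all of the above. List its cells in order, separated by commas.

b4, a4, a3, b3, c3, d3, d4, c4

The waypoints must appear in the order a4, c3, d4, with no cell reused.
Route from b4: left to a4, up to a3, 3× right (reaching d3), down to d4, left to c4 — 7 moves in all.
Check: order respected (1 at step 1, 2 at step 4, 3 at step 6); 7 moves as required.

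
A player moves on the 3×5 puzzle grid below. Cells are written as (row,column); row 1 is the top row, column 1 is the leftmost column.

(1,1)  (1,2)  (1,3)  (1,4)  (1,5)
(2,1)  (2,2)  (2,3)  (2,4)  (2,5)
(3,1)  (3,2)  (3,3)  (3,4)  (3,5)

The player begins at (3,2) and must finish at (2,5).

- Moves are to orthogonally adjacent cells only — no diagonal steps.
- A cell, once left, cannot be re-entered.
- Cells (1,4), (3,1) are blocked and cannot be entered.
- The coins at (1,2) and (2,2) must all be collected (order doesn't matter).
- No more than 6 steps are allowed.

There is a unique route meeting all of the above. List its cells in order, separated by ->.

(3,2) -> (2,2) -> (1,2) -> (1,3) -> (2,3) -> (2,4) -> (2,5)

The budget equals the shortest possible length, so every move has to be on a shortest route through the required cells.
Route from (3,2): 2× up (reaching (1,2)), right to (1,3), down to (2,3), 2× right (reaching (2,5)) — 6 moves in all.
Check: all required cells visited; 6 ≤ 6 moves.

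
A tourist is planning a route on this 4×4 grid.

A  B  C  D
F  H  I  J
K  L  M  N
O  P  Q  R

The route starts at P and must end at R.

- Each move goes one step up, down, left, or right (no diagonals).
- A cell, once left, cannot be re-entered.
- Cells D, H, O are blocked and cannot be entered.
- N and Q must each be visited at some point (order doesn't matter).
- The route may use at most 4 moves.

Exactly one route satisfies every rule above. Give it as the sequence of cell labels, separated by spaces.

P Q M N R

The budget equals the shortest possible length, so every move has to be on a shortest route through the required cells.
Route from P: right to Q, up to M, right to N, down to R — 4 moves in all.
Check: all required cells visited; 4 ≤ 4 moves.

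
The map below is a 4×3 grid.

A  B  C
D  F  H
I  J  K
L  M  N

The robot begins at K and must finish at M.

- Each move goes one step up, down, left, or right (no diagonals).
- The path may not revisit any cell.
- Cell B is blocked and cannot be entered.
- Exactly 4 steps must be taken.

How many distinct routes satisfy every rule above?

Need simple routes of exactly 4 moves from K to M (Manhattan distance 2, so 1 moves are spent on a detour and 1 undoing it).
Enumerating: K H F J M | K J I L M.
That gives 2 routes.

2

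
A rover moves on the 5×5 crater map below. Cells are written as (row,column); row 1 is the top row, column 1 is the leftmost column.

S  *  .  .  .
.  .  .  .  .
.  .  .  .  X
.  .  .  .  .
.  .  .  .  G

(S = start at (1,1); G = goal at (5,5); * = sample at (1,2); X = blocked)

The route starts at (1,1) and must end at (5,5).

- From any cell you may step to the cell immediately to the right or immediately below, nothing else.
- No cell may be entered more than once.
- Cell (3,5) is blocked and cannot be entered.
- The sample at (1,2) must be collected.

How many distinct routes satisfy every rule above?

A right/down-only route from (1,1) to (5,5) makes exactly 4 down-moves and 4 right-moves in some order.
With no other constraints that would be C(8,4) = 70 routes.
Split at (1,2) and multiply the segment counts (each segment already excludes blocked cells): (1,1)→(1,2): 1; (1,2)→(5,5): 25; product = 25.
That gives 25 routes.

25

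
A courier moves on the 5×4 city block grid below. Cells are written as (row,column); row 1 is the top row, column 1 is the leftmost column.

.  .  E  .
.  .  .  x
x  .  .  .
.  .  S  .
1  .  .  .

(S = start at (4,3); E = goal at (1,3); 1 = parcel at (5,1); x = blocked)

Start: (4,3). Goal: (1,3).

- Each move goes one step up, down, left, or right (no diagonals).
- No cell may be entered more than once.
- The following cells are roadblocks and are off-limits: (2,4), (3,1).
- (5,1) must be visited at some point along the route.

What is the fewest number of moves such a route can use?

9

Any route passes through (5,1) somewhere between (4,3) and (1,3). Summing Manhattan distances along the two legs ((4,3) → (5,1) → (1,3)) gives a lower bound of 3 + 6 = 9 moves.
A route of 9 moves achieves this: (4,3) → (5,3) → (5,2) → (5,1) → (4,1) → (4,2) → (3,2) → (2,2) → (1,2) → (1,3).
Since 9 matches the lower bound, it is optimal.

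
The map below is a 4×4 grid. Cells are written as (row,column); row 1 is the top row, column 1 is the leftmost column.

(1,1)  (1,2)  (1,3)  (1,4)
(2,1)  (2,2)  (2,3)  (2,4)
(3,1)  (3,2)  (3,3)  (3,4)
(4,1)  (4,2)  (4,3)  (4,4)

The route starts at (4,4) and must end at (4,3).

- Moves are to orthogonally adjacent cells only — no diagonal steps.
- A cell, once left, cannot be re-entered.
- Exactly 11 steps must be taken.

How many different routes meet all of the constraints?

Need simple routes of exactly 11 moves from (4,4) to (4,3) (Manhattan distance 1, so 5 moves are spent on a detour and 5 undoing it).
Branch systematically from the start, pruning whenever the remaining move budget drops below the Manhattan distance to (4,3) or differs from it in parity. Every completion starts via (3,4): 40 (no valid completion starts via (4,3)).
That gives 40 routes.

40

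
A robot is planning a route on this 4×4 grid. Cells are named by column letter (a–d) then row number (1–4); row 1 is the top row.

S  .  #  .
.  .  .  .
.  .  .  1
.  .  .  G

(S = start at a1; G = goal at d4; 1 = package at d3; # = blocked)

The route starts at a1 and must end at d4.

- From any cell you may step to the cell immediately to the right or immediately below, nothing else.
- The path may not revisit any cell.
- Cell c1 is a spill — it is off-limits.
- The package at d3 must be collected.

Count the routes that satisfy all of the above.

A right/down-only route from a1 to d4 makes exactly 3 down-moves and 3 right-moves in some order.
With no other constraints that would be C(6,3) = 20 routes.
Split at d3 and multiply the segment counts (each segment already excludes blocked cells): a1→d3: 7; d3→d4: 1; product = 7.
That gives 7 routes.

7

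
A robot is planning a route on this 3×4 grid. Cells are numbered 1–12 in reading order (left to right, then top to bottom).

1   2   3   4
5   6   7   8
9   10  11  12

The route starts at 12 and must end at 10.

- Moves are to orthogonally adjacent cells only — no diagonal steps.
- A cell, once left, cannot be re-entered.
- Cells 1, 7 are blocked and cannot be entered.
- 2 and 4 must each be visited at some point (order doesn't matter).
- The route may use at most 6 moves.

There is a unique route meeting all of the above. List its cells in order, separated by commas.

The budget equals the shortest possible length, so every move has to be on a shortest route through the required cells.
Route from 12: 2× up (reaching 4), 2× left (reaching 2), 2× down (reaching 10) — 6 moves in all.
Check: all required cells visited; 6 ≤ 6 moves.

12, 8, 4, 3, 2, 6, 10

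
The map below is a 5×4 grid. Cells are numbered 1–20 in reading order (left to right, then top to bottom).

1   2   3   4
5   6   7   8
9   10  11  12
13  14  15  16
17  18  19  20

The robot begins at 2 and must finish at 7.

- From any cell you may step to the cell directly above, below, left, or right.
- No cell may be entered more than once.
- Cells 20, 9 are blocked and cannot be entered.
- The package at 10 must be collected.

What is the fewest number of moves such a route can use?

4

Any route passes through 10 somewhere between 2 and 7. Summing Manhattan distances along the two legs (2 → 10 → 7) gives a lower bound of 2 + 2 = 4 moves.
A route of 4 moves achieves this: 2 → 6 → 10 → 11 → 7.
Since 4 matches the lower bound, it is optimal.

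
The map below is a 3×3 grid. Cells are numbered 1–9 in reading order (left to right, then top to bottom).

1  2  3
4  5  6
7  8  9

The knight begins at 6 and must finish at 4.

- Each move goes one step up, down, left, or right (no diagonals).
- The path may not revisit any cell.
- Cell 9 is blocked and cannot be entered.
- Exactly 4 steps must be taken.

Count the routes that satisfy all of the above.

4

Need simple routes of exactly 4 moves from 6 to 4 (Manhattan distance 2, so 1 moves are spent on a detour and 1 undoing it).
Enumerating: 6 3 2 5 4 | 6 3 2 1 4 | 6 5 2 1 4 | 6 5 8 7 4.
That gives 4 routes.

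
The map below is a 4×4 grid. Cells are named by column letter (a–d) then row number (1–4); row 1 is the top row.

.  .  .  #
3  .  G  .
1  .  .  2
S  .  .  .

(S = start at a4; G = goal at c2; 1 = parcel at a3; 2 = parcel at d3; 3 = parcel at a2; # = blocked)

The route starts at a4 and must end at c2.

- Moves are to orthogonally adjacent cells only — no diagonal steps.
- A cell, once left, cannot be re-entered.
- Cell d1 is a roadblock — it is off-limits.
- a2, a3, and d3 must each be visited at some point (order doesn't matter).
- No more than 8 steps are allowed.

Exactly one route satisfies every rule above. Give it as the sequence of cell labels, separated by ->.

Any route must reach a2, a3, and d3 and still end at c2 within 8 moves, so the order of the required stops is forced.
Route from a4: up 2 to a2, right 1 to b2, down 1 to b3, right 2 to d3, up 1 to d2, left 1 to c2 — 8 moves in all.
Check: all required cells visited; 8 ≤ 8 moves.

a4 -> a3 -> a2 -> b2 -> b3 -> c3 -> d3 -> d2 -> c2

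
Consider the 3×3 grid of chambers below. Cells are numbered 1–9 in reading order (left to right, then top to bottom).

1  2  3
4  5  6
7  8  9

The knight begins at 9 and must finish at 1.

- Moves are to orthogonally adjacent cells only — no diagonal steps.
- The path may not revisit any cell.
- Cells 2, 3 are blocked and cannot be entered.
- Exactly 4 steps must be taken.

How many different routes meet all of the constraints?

3

Need simple routes of exactly 4 moves from 9 to 1 (Manhattan distance 4, so 0 moves are spent on a detour and 0 undoing it).
Enumerating: 9 6 5 4 1 | 9 8 5 4 1 | 9 8 7 4 1.
That gives 3 routes.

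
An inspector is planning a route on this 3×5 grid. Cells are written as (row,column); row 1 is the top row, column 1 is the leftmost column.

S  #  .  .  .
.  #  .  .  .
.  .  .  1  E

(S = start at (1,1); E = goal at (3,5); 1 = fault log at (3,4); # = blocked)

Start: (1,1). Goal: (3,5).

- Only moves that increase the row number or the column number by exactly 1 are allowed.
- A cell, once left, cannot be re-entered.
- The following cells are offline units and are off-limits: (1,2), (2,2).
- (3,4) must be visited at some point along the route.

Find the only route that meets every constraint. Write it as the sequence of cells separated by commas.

Moves only go right or down, so the column and row indices never decrease.
Route from (1,1): down 2 to (3,1), right 4 to (3,5) — 6 moves in all.
Check: all required cells visited.

(1,1), (2,1), (3,1), (3,2), (3,3), (3,4), (3,5)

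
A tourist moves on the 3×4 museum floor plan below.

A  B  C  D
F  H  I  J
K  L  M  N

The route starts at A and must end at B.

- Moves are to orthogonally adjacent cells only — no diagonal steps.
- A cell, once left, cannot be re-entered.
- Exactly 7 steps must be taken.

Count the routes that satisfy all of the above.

Need simple routes of exactly 7 moves from A to B (Manhattan distance 1, so 3 moves are spent on a detour and 3 undoing it).
Enumerating: A F K L H I C B | A F K L M I C B | A F K L M I H B | A F H L M I C B | A F H I J D C B.
That gives 5 routes.

5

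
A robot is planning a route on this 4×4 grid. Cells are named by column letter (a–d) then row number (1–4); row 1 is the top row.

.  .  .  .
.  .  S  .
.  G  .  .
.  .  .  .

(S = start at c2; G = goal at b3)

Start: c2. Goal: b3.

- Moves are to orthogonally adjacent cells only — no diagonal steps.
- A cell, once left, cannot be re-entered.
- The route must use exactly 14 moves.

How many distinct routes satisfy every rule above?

8

Need simple routes of exactly 14 moves from c2 to b3 (Manhattan distance 2, so 6 moves are spent on a detour and 6 undoing it).
Enumerating: c2 c1 d1 d2 d3 d4 c4 b4 a4 a3 a2 a1 b1 b2 b3 | c2 c1 d1 d2 d3 c3 c4 b4 a4 a3 a2 a1 b1 b2 b3 | c2 c3 c4 d4 d3 d2 d1 c1 b1 b2 a2 a3 a4 b4 b3 | c2 c3 c4 d4 d3 d2 d1 c1 b1 a1 a2 a3 a4 b4 b3 | c2 b2 a2 a1 b1 c1 d1 d2 d3 d4 c4 b4 a4 a3 b3 | c2 b2 a2 a1 b1 c1 d1 d2 d3 c3 c4 b4 a4 a3 b3 | c2 d2 d1 c1 b1 b2 a2 a3 a4 b4 c4 d4 d3 c3 b3 | c2 d2 d1 c1 b1 a1 a2 a3 a4 b4 c4 d4 d3 c3 b3.
That gives 8 routes.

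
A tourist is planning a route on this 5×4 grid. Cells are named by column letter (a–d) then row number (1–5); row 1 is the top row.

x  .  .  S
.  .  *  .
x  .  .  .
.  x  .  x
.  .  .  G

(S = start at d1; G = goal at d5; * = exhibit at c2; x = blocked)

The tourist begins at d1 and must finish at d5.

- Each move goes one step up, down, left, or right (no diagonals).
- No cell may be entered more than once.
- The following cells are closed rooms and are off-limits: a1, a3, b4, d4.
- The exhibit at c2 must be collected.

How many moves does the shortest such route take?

Any route passes through c2 somewhere between d1 and d5. Summing Manhattan distances along the two legs (d1 → c2 → d5) gives a lower bound of 2 + 4 = 6 moves.
A route of 6 moves achieves this: d1 → d2 → c2 → c3 → c4 → c5 → d5.
Since 6 matches the lower bound, it is optimal.

6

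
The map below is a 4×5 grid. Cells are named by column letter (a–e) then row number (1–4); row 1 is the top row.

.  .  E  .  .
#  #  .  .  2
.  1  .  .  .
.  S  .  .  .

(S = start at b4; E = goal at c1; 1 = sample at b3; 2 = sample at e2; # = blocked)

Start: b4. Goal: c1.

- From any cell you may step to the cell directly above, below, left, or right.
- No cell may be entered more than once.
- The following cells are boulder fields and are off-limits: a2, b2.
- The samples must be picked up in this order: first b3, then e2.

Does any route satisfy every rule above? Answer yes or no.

One route that works: b4 → b3 → c3 → c2 → d2 → e2 → e1 → d1 → c1.

yes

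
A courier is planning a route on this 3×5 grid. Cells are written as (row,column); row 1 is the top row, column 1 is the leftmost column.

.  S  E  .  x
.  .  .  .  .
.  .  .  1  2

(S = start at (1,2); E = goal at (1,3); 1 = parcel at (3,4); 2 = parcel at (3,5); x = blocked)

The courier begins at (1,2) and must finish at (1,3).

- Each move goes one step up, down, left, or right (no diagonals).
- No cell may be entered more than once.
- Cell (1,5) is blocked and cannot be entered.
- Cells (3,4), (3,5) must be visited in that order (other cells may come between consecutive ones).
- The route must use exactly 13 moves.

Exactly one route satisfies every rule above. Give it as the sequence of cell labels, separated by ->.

(1,2) -> (1,1) -> (2,1) -> (3,1) -> (3,2) -> (2,2) -> (2,3) -> (3,3) -> (3,4) -> (3,5) -> (2,5) -> (2,4) -> (1,4) -> (1,3)

The waypoints must appear in the order (3,4), (3,5), with no cell reused.
Route from (1,2): left 1 to (1,1), down 2 to (3,1), right 1 to (3,2), up 1 to (2,2), right 1 to (2,3), down 1 to (3,3), right 2 to (3,5), up 1 to (2,5), left 1 to (2,4), up 1 to (1,4), left 1 to (1,3) — 13 moves in all.
Check: order respected (1 at step 8, 2 at step 9); 13 moves as required.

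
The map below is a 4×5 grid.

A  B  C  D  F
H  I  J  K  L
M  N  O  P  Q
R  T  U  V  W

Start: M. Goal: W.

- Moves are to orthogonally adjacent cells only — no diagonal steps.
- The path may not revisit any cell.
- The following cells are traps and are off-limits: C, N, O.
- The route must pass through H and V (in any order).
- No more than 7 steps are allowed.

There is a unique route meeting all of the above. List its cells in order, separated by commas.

M, H, I, J, K, P, V, W

The budget equals the shortest possible length, so every move has to be on a shortest route through the required cells.
Route from M: up to H, 3× right (reaching K), 2× down (reaching V), right to W — 7 moves in all.
Check: all required cells visited; 7 ≤ 7 moves.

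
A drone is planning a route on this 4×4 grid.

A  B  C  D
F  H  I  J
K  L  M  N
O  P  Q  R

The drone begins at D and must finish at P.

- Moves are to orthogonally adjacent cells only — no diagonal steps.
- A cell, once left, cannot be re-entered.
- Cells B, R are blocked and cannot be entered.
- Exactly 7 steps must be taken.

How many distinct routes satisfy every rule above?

Need simple routes of exactly 7 moves from D to P (Manhattan distance 5, so 1 moves are spent on a detour and 1 undoing it).
Branch systematically from the start, pruning whenever the remaining move budget drops below the Manhattan distance to P or differs from it in parity. Grouping the completions by first move — via J: 7; via C: 7 — and summing: 7 + 7 = 14.
That gives 14 routes.

14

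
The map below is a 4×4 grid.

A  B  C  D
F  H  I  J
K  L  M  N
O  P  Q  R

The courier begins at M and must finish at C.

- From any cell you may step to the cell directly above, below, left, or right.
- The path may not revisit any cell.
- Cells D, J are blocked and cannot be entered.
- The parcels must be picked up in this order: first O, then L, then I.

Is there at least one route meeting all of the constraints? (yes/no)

yes

One route that works: M → Q → P → O → K → L → H → I → C.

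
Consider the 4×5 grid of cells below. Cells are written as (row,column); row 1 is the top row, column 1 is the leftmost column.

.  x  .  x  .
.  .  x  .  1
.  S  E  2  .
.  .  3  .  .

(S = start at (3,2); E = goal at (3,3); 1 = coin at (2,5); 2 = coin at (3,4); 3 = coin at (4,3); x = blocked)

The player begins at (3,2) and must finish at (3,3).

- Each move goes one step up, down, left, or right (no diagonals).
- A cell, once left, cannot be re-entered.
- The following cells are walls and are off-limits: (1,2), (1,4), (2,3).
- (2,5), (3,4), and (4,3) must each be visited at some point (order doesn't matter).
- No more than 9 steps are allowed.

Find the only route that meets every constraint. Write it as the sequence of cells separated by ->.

(3,2) -> (4,2) -> (4,3) -> (4,4) -> (4,5) -> (3,5) -> (2,5) -> (2,4) -> (3,4) -> (3,3)

The 9-move cap with required stops at (2,5), (3,4), (4,3) leaves no slack for detours.
Route from (3,2): down 1 to (4,2), right 3 to (4,5), up 2 to (2,5), left 1 to (2,4), down 1 to (3,4), left 1 to (3,3) — 9 moves in all.
Check: all required cells visited; 9 ≤ 9 moves.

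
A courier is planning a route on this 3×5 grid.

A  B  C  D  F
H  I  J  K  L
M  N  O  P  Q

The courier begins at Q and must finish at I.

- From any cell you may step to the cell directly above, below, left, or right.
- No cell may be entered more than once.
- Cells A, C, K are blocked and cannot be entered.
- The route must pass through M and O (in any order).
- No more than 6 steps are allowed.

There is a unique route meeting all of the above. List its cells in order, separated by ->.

Q -> P -> O -> N -> M -> H -> I

The budget equals the shortest possible length, so every move has to be on a shortest route through the required cells.
Route from Q: left 4 to M, up 1 to H, right 1 to I — 6 moves in all.
Check: all required cells visited; 6 ≤ 6 moves.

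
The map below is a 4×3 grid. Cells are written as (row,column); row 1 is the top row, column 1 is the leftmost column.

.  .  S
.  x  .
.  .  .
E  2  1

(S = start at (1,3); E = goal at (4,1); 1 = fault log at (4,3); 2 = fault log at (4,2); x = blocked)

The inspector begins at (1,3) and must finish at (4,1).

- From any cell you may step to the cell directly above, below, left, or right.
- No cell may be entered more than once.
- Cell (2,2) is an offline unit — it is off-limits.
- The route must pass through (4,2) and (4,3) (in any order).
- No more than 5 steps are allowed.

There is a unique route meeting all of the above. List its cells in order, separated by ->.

The budget equals the shortest possible length, so every move has to be on a shortest route through the required cells.
Route from (1,3): down 3 to (4,3), left 2 to (4,1) — 5 moves in all.
Check: all required cells visited; 5 ≤ 5 moves.

(1,3) -> (2,3) -> (3,3) -> (4,3) -> (4,2) -> (4,1)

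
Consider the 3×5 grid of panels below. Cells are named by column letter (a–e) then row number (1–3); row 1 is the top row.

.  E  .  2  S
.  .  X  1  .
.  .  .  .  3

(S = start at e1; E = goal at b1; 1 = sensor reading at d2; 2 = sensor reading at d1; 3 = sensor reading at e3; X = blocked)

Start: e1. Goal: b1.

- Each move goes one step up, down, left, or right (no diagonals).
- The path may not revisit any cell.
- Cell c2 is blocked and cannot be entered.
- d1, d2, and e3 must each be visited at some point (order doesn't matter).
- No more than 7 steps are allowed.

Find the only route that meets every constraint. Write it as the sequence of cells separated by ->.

e1 -> e2 -> e3 -> d3 -> d2 -> d1 -> c1 -> b1

The 7-move cap with required stops at d1, d2, e3 leaves no slack for detours.
Route from e1: 2× down (reaching e3), left to d3, 2× up (reaching d1), 2× left (reaching b1) — 7 moves in all.
Check: all required cells visited; 7 ≤ 7 moves.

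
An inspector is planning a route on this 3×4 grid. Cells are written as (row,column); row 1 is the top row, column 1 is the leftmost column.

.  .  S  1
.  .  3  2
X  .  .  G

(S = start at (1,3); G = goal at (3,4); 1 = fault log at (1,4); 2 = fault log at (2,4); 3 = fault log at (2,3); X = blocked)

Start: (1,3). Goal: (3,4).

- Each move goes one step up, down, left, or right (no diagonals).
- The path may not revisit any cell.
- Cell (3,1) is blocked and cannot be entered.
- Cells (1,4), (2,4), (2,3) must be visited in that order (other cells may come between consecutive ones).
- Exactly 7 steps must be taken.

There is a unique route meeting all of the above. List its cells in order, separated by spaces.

(1,3) (1,4) (2,4) (2,3) (2,2) (3,2) (3,3) (3,4)

The waypoints must appear in the order (1,4), (2,4), (2,3), with no cell reused.
Route from (1,3): right 1 to (1,4), down 1 to (2,4), left 2 to (2,2), down 1 to (3,2), right 2 to (3,4) — 7 moves in all.
Check: order respected (1 at step 1, 2 at step 2, 3 at step 3); 7 moves as required.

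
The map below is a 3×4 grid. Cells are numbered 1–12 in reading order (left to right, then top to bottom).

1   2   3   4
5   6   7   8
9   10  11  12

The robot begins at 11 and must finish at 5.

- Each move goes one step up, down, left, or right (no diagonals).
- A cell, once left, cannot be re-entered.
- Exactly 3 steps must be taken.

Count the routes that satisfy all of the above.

3

Need simple routes of exactly 3 moves from 11 to 5 (Manhattan distance 3, so 0 moves are spent on a detour and 0 undoing it).
Enumerating: 11 7 6 5 | 11 10 6 5 | 11 10 9 5.
That gives 3 routes.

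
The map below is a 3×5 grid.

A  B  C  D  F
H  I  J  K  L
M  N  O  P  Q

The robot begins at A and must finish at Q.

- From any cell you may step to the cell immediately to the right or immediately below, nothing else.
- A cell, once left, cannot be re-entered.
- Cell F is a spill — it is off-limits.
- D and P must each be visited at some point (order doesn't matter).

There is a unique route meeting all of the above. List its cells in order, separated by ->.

A -> B -> C -> D -> K -> P -> Q

Moves only go right or down, so the column and row indices never decrease.
Route from A: right 3 to D, down 2 to P, right 1 to Q — 6 moves in all.
Check: all required cells visited.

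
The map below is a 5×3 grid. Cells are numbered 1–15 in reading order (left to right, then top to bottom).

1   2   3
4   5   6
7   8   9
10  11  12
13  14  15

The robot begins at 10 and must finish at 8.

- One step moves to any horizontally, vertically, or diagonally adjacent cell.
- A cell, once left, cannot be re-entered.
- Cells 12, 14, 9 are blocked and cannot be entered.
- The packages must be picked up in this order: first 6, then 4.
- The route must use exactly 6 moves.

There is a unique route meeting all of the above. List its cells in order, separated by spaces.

10 7 5 6 2 4 8

The waypoints must appear in the order 6, 4, with no cell reused.
Route from 10: up to 7, up-right to 5, right to 6, up-left to 2, down-left to 4, down-right to 8 — 6 moves in all.
Check: order respected (6 at step 3, 4 at step 5); 6 moves as required.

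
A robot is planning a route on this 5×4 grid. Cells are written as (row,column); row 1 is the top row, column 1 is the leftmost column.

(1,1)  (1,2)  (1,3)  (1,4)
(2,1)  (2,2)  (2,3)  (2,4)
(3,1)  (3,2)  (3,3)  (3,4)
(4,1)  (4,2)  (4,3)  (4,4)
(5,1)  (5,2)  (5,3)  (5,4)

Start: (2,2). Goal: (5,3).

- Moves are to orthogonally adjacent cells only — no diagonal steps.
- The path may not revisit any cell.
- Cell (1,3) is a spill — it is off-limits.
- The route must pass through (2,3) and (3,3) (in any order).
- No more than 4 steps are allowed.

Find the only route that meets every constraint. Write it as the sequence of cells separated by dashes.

(2,2) - (2,3) - (3,3) - (4,3) - (5,3)

The 4-move cap with required stops at (2,3), (3,3) leaves no slack for detours.
Route from (2,2): right to (2,3), 3× down (reaching (5,3)) — 4 moves in all.
Check: all required cells visited; 4 ≤ 4 moves.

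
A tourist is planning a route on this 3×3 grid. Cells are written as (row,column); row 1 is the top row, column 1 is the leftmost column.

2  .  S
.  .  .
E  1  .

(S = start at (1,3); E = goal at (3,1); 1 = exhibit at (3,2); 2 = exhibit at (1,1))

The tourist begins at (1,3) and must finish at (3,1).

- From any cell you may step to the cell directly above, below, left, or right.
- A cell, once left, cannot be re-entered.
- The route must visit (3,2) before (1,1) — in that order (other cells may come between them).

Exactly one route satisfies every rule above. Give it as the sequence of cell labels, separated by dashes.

(1,3) - (2,3) - (3,3) - (3,2) - (2,2) - (1,2) - (1,1) - (2,1) - (3,1)

The waypoints must appear in the order (3,2), (1,1), with no cell reused.
Route from (1,3): 2× down (reaching (3,3)), left to (3,2), 2× up (reaching (1,2)), left to (1,1), 2× down (reaching (3,1)) — 8 moves in all.
Check: order respected (1 at step 3, 2 at step 6).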